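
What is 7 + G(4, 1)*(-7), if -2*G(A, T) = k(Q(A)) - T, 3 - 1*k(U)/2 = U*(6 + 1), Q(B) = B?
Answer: -343/2 ≈ -171.50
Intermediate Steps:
k(U) = 6 - 14*U (k(U) = 6 - 2*U*(6 + 1) = 6 - 2*U*7 = 6 - 14*U)
G(A, T) = -3 + T/2 + 7*A (G(A, T) = -((6 - 14*A) - T)/2 = -(6 - T - 14*A)/2 = -3 + T/2 + 7*A)
7 + G(4, 1)*(-7) = 7 + (-3 + (1/2)*1 + 7*4)*(-7) = 7 + (-3 + 1/2 + 28)*(-7) = 7 + (51/2)*(-7) = 7 - 357/2 = -343/2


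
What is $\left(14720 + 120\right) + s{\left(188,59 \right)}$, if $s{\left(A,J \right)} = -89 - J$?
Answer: $14692$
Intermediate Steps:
$\left(14720 + 120\right) + s{\left(188,59 \right)} = \left(14720 + 120\right) - 148 = 14840 - 148 = 14692$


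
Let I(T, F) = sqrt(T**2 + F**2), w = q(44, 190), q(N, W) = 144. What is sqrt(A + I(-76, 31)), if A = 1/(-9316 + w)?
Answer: sqrt(-2293 + 21031396*sqrt(6737))/4586 ≈ 9.0598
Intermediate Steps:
w = 144
I(T, F) = sqrt(F**2 + T**2)
A = -1/9172 (A = 1/(-9316 + 144) = 1/(-9172) = -1/9172 ≈ -0.00010903)
sqrt(A + I(-76, 31)) = sqrt(-1/9172 + sqrt(31**2 + (-76)**2)) = sqrt(-1/9172 + sqrt(961 + 5776)) = sqrt(-1/9172 + sqrt(6737))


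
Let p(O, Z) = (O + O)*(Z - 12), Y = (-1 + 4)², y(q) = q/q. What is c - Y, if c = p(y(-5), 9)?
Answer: -15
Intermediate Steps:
y(q) = 1
Y = 9 (Y = 3² = 9)
p(O, Z) = 2*O*(-12 + Z) (p(O, Z) = (2*O)*(-12 + Z) = 2*O*(-12 + Z))
c = -6 (c = 2*1*(-12 + 9) = 2*1*(-3) = -6)
c - Y = -6 - 1*9 = -6 - 9 = -15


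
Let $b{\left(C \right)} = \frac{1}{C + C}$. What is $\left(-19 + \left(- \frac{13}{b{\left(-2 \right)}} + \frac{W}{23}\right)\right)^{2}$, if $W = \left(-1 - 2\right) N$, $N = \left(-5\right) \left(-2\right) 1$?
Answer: $\frac{531441}{529} \approx 1004.6$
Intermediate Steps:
$b{\left(C \right)} = \frac{1}{2 C}$
$N = 10$ ($N = 10 \cdot 1 = 10$)
$W = -30$ ($W = \left(-1 - 2\right) 10 = \left(-3\right) 10 = -30$)
$\left(-19 + \left(- \frac{13}{b{\left(-2 \right)}} + \frac{W}{23}\right)\right)^{2} = \left(-19 - \left(-52 + \frac{30}{23}\right)\right)^{2} = \left(-19 - \left(\frac{30}{23} + \frac{13}{\frac{1}{2} \left(- \frac{1}{2}\right)}\right)\right)^{2} = \left(-19 - \left(\frac{30}{23} + \frac{13}{- \frac{1}{4}}\right)\right)^{2} = \left(-19 - - \frac{1166}{23}\right)^{2} = \left(-19 + \left(52 - \frac{30}{23}\right)\right)^{2} = \left(-19 + \frac{1166}{23}\right)^{2} = \left(\frac{729}{23}\right)^{2} = \frac{531441}{529}$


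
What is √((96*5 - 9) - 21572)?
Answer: I*√21101 ≈ 145.26*I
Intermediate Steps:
√((96*5 - 9) - 21572) = √((480 - 9) - 21572) = √(471 - 21572) = √(-21101) = I*√21101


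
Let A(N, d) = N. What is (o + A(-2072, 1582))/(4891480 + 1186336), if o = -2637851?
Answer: -2639923/6077816 ≈ -0.43435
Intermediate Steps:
(o + A(-2072, 1582))/(4891480 + 1186336) = (-2637851 - 2072)/(4891480 + 1186336) = -2639923/6077816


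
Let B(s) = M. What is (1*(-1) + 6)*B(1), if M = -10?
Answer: -50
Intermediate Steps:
B(s) = -10
(1*(-1) + 6)*B(1) = (1*(-1) + 6)*(-10) = (-1 + 6)*(-10) = 5*(-10) = -50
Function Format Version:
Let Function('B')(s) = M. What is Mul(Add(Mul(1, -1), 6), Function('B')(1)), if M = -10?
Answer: -50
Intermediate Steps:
Function('B')(s) = -10
Mul(Add(Mul(1, -1), 6), Function('B')(1)) = Mul(Add(Mul(1, -1), 6), -10) = Mul(Add(-1, 6), -10) = Mul(5, -10) = -50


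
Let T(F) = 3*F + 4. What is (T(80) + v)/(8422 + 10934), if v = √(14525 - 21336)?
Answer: 61/4839 + 7*I*√139/19356 ≈ 0.012606 + 0.0042637*I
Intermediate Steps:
v = 7*I*√139 (v = √(-6811) = 7*I*√139 ≈ 82.529*I)
T(F) = 4 + 3*F
(T(80) + v)/(8422 + 10934) = ((4 + 3*80) + 7*I*√139)/(8422 + 10934) = ((4 + 240) + 7*I*√139)/19356 = (244 + 7*I*√139)*(1/19356) = 61/4839 + 7*I*√139/19356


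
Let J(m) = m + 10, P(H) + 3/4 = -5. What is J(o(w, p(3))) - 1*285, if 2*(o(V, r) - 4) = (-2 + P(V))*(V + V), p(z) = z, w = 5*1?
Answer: -1239/4 ≈ -309.75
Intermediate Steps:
w = 5
P(H) = -23/4 (P(H) = -¾ - 5 = -23/4)
o(V, r) = 4 - 31*V/4 (o(V, r) = 4 + ((-2 - 23/4)*(V + V))/2 = 4 + (-31*V/2)/2 = 4 - 31*V/4)
J(m) = 10 + m
J(o(w, p(3))) - 1*285 = (10 + (4 - 31/4*5)) - 1*285 = (10 + (4 - 155/4)) - 285 = (10 - 139/4) - 285 = -99/4 - 285 = -1239/4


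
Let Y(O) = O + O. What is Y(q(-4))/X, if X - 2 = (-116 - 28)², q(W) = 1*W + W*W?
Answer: 12/10369 ≈ 0.0011573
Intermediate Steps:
q(W) = W + W²
Y(O) = 2*O
X = 20738 (X = 2 + (-116 - 28)² = 2 + (-144)² = 2 + 20736 = 20738)
Y(q(-4))/X = (2*(-4*(1 - 4)))/20738 = (2*(-4*(-3)))*(1/20738) = (2*12)*(1/20738) = 24*(1/20738) = 12/10369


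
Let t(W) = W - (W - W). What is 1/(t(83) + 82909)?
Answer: 1/82992 ≈ 1.2049e-5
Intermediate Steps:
t(W) = W (t(W) = W - 1*0 = W + 0 = W)
1/(t(83) + 82909) = 1/(83 + 82909) = 1/82992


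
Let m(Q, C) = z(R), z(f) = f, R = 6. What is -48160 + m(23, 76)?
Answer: -48154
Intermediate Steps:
m(Q, C) = 6
-48160 + m(23, 76) = -48160 + 6 = -48154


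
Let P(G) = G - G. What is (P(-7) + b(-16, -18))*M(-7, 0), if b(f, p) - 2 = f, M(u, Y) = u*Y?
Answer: 0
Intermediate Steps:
M(u, Y) = Y*u
P(G) = 0
b(f, p) = 2 + f
(P(-7) + b(-16, -18))*M(-7, 0) = (0 + (2 - 16))*(0*(-7)) = (0 - 14)*0 = -14*0 = 0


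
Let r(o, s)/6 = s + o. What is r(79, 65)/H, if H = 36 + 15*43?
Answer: 288/227 ≈ 1.2687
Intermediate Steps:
H = 681 (H = 36 + 645 = 681)
r(o, s) = 6*o + 6*s (r(o, s) = 6*(s + o) = 6*(o + s) = 6*o + 6*s)
r(79, 65)/H = (6*79 + 6*65)/681 = (474 + 390)*(1/681) = 864*(1/681) = 288/227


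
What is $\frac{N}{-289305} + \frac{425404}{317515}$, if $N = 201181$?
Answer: $\frac{11838703801}{18371735415} \approx 0.6444$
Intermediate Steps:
$\frac{N}{-289305} + \frac{425404}{317515} = \frac{201181}{-289305} + \frac{425404}{317515} = 201181 \left(- \frac{1}{289305}\right) + 425404 \cdot \frac{1}{317515} = - \frac{201181}{289305} + \frac{425404}{317515} = \frac{11838703801}{18371735415}$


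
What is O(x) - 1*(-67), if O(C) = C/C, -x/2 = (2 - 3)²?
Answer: 68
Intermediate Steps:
x = -2 (x = -2*(2 - 3)² = -2*(-1)² = -2*1 = -2)
O(C) = 1
O(x) - 1*(-67) = 1 - 1*(-67) = 1 + 67 = 68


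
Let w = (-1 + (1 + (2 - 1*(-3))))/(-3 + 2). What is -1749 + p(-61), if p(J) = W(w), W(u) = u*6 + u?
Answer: -1784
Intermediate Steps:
w = -5 (w = (-1 + (1 + (2 + 3)))/(-1) = (-1 + (1 + 5))*(-1) = (-1 + 6)*(-1) = 5*(-1) = -5)
W(u) = 7*u (W(u) = 6*u + u = 7*u)
p(J) = -35 (p(J) = 7*(-5) = -35)
-1749 + p(-61) = -1749 - 35 = -1784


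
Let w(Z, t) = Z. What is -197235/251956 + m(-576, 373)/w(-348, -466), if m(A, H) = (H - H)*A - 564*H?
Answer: 4411320821/7306724 ≈ 603.73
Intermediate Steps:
m(A, H) = -564*H (m(A, H) = 0*A - 564*H = 0 - 564*H = -564*H)
-197235/251956 + m(-576, 373)/w(-348, -466) = -197235/251956 - 564*373/(-348) = -197235*1/251956 - 210372*(-1/348) = -197235/251956 + 17531/29 = 4411320821/7306724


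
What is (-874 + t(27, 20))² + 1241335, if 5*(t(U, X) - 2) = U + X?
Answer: 49635344/25 ≈ 1.9854e+6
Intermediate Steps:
t(U, X) = 2 + U/5 + X/5 (t(U, X) = 2 + (U + X)/5 = 2 + (U/5 + X/5) = 2 + U/5 + X/5)
(-874 + t(27, 20))² + 1241335 = (-874 + (2 + (⅕)*27 + (⅕)*20))² + 1241335 = (-874 + (2 + 27/5 + 4))² + 1241335 = (-874 + 57/5)² + 1241335 = (-4313/5)² + 1241335 = 18601969/25 + 1241335 = 49635344/25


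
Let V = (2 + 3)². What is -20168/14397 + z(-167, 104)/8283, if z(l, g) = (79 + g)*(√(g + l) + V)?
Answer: -33728423/39750117 + 183*I*√7/2761 ≈ -0.84851 + 0.17536*I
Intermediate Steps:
V = 25 (V = 5² = 25)
z(l, g) = (25 + √(g + l))*(79 + g) (z(l, g) = (79 + g)*(√(g + l) + 25) = (79 + g)*(25 + √(g + l)) = (25 + √(g + l))*(79 + g))
-20168/14397 + z(-167, 104)/8283 = -20168/14397 + (1975 + 25*104 + 79*√(104 - 167) + 104*√(104 - 167))/8283 = -20168*1/14397 + (1975 + 2600 + 79*√(-63) + 104*√(-63))*(1/8283) = -20168/14397 + (1975 + 2600 + 79*(3*I*√7) + 104*(3*I*√7))*(1/8283) = -20168/14397 + (1975 + 2600 + 237*I*√7 + 312*I*√7)*(1/8283) = -20168/14397 + (4575 + 549*I*√7)*(1/8283) = -20168/14397 + (1525/2761 + 183*I*√7/2761) = -33728423/39750117 + 183*I*√7/2761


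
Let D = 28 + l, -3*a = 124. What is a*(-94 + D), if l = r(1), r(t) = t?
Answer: 8060/3 ≈ 2686.7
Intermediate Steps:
a = -124/3 (a = -1/3*124 = -124/3 ≈ -41.333)
l = 1
D = 29 (D = 28 + 1 = 29)
a*(-94 + D) = -124*(-94 + 29)/3 = -124/3*(-65) = 8060/3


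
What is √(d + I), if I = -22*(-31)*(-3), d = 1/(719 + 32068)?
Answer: I*√244380458243/10929 ≈ 45.233*I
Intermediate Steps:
d = 1/32787 ≈ 3.0500e-5
I = -2046 (I = 682*(-3) = -2046)
√(d + I) = √(1/32787 - 2046) = √(-67082201/32787) = I*√244380458243/10929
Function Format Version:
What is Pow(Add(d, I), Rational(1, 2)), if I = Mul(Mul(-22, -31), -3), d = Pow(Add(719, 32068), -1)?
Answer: Mul(Rational(1, 10929), I, Pow(244380458243, Rational(1, 2))) ≈ Mul(45.233, I)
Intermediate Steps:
d = Rational(1, 32787) (d = Pow(32787, -1) = Rational(1, 32787) ≈ 3.0500e-5)
I = -2046 (I = Mul(682, -3) = -2046)
Pow(Add(d, I), Rational(1, 2)) = Pow(Add(Rational(1, 32787), -2046), Rational(1, 2)) = Pow(Rational(-67082201, 32787), Rational(1, 2)) = Mul(Rational(1, 10929), I, Pow(244380458243, Rational(1, 2)))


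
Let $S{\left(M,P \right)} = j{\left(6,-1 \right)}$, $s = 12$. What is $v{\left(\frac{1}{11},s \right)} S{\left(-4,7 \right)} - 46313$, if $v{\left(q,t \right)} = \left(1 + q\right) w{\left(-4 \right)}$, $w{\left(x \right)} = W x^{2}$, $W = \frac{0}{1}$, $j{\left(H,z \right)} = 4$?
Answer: $-46313$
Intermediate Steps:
$S{\left(M,P \right)} = 4$
$W = 0$ ($W = 0 \cdot 1 = 0$)
$w{\left(x \right)} = 0$ ($w{\left(x \right)} = 0 x^{2} = 0$)
$v{\left(q,t \right)} = 0$ ($v{\left(q,t \right)} = \left(1 + q\right) 0 = 0$)
$v{\left(\frac{1}{11},s \right)} S{\left(-4,7 \right)} - 46313 = 0 \cdot 4 - 46313 = 0 - 46313 = -46313$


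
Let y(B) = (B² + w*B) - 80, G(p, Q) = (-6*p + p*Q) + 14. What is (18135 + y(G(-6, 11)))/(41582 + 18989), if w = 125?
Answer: 16311/60571 ≈ 0.26929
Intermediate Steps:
G(p, Q) = 14 - 6*p + Q*p (G(p, Q) = (-6*p + Q*p) + 14 = 14 - 6*p + Q*p)
y(B) = -80 + B² + 125*B (y(B) = (B² + 125*B) - 80 = -80 + B² + 125*B)
(18135 + y(G(-6, 11)))/(41582 + 18989) = (18135 + (-80 + (14 - 6*(-6) + 11*(-6))² + 125*(14 - 6*(-6) + 11*(-6))))/(41582 + 18989) = (18135 + (-80 + (14 + 36 - 66)² + 125*(14 + 36 - 66)))/60571 = (18135 + (-80 + (-16)² + 125*(-16)))*(1/60571) = (18135 + (-80 + 256 - 2000))*(1/60571) = (18135 - 1824)*(1/60571) = 16311*(1/60571) = 16311/60571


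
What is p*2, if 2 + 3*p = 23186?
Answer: 15456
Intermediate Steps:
p = 7728 (p = -⅔ + (⅓)*23186 = -⅔ + 23186/3 = 7728)
p*2 = 7728*2 = 15456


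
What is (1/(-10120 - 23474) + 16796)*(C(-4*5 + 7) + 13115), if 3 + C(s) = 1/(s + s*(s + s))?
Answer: 801491150992341/3639350 ≈ 2.2023e+8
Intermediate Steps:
C(s) = -3 + 1/(s + 2*s²) (C(s) = -3 + 1/(s + s*(s + s)) = -3 + 1/(s + s*(2*s)) = -3 + 1/(s + 2*s²))
(1/(-10120 - 23474) + 16796)*(C(-4*5 + 7) + 13115) = (1/(-10120 - 23474) + 16796)*((1 - 6*(-4*5 + 7)² - 3*(-4*5 + 7))/((-4*5 + 7)*(1 + 2*(-4*5 + 7))) + 13115) = (1/(-33594) + 16796)*((1 - 6*(-20 + 7)² - 3*(-20 + 7))/((-20 + 7)*(1 + 2*(-20 + 7))) + 13115) = (-1/33594 + 16796)*((1 - 6*(-13)² - 3*(-13))/((-13)*(1 + 2*(-13))) + 13115) = 564244823*(-(1 - 6*169 + 39)/(13*(1 - 26)) + 13115)/33594 = 564244823*(-1/13*(1 - 1014 + 39)/(-25) + 13115)/33594 = 564244823*(-1/13*(-1/25)*(-974) + 13115)/33594 = 564244823*(-974/325 + 13115)/33594 = (564244823/33594)*(4261401/325) = 801491150992341/3639350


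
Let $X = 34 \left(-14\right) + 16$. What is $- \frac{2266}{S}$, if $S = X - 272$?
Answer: $\frac{1133}{366} \approx 3.0956$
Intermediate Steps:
$X = -460$ ($X = -476 + 16 = -460$)
$S = -732$ ($S = -460 - 272 = -732$)
$- \frac{2266}{S} = - \frac{2266}{-732} = \left(-2266\right) \left(- \frac{1}{732}\right) = \frac{1133}{366}$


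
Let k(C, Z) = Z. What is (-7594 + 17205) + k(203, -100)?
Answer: 9511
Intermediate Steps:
(-7594 + 17205) + k(203, -100) = (-7594 + 17205) - 100 = 9611 - 100 = 9511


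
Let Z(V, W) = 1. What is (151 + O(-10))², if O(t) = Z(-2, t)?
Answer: 23104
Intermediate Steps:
O(t) = 1
(151 + O(-10))² = (151 + 1)² = 152² = 23104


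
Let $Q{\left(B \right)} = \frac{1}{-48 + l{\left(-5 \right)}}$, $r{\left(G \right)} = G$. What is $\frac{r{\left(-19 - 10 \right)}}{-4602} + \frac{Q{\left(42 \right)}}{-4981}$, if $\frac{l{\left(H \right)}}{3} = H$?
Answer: $\frac{3034963}{481373802} \approx 0.0063048$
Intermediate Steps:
$l{\left(H \right)} = 3 H$
$Q{\left(B \right)} = - \frac{1}{63}$ ($Q{\left(B \right)} = \frac{1}{-48 + 3 \left(-5\right)} = \frac{1}{-48 - 15} = \frac{1}{-63} = - \frac{1}{63}$)
$\frac{r{\left(-19 - 10 \right)}}{-4602} + \frac{Q{\left(42 \right)}}{-4981} = \frac{-19 - 10}{-4602} - \frac{1}{63 \left(-4981\right)} = \left(-19 - 10\right) \left(- \frac{1}{4602}\right) - - \frac{1}{313803} = \left(-29\right) \left(- \frac{1}{4602}\right) + \frac{1}{313803} = \frac{29}{4602} + \frac{1}{313803} = \frac{3034963}{481373802}$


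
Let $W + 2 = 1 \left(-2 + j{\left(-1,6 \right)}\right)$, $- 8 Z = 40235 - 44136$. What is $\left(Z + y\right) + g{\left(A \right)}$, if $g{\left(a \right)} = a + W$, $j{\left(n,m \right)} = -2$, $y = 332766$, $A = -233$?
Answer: $\frac{2664117}{8} \approx 3.3301 \cdot 10^{5}$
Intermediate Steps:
$Z = \frac{3901}{8}$ ($Z = - \frac{40235 - 44136}{8} = \left(- \frac{1}{8}\right) \left(-3901\right) = \frac{3901}{8} \approx 487.63$)
$W = -6$ ($W = -2 + 1 \left(-2 - 2\right) = -2 + 1 \left(-4\right) = -2 - 4 = -6$)
$g{\left(a \right)} = -6 + a$ ($g{\left(a \right)} = a - 6 = -6 + a$)
$\left(Z + y\right) + g{\left(A \right)} = \left(\frac{3901}{8} + 332766\right) - 239 = \frac{2666029}{8} - 239 = \frac{2664117}{8}$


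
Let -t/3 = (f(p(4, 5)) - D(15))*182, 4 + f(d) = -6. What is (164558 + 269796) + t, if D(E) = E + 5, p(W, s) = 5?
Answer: 450734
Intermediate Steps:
D(E) = 5 + E
f(d) = -10 (f(d) = -4 - 6 = -10)
t = 16380 (t = -3*(-10 - (5 + 15))*182 = -3*(-10 - 1*20)*182 = -3*(-10 - 20)*182 = -(-90)*182 = -3*(-5460) = 16380)
(164558 + 269796) + t = (164558 + 269796) + 16380 = 434354 + 16380 = 450734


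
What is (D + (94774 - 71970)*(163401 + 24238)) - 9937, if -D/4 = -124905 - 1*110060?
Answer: 4279849679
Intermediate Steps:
D = 939860 (D = -4*(-124905 - 1*110060) = -4*(-124905 - 110060) = -4*(-234965) = 939860)
(D + (94774 - 71970)*(163401 + 24238)) - 9937 = (939860 + (94774 - 71970)*(163401 + 24238)) - 9937 = (939860 + 22804*187639) - 9937 = (939860 + 4278919756) - 9937 = 4279859616 - 9937 = 4279849679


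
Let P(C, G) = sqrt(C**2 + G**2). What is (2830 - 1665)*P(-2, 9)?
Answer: 1165*sqrt(85) ≈ 10741.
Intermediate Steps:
(2830 - 1665)*P(-2, 9) = (2830 - 1665)*sqrt((-2)**2 + 9**2) = 1165*sqrt(4 + 81) = 1165*sqrt(85)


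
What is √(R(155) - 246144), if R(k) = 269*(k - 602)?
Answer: I*√366387 ≈ 605.3*I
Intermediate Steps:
R(k) = -161938 + 269*k (R(k) = 269*(-602 + k) = -161938 + 269*k)
√(R(155) - 246144) = √((-161938 + 269*155) - 246144) = √((-161938 + 41695) - 246144) = √(-120243 - 246144) = √(-366387) = I*√366387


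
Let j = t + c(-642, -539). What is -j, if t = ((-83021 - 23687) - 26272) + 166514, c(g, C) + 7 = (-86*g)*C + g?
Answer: 29726383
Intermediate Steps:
c(g, C) = -7 + g - 86*C*g (c(g, C) = -7 + ((-86*g)*C + g) = -7 + (-86*C*g + g) = -7 + (g - 86*C*g) = -7 + g - 86*C*g)
t = 33534 (t = (-106708 - 26272) + 166514 = -132980 + 166514 = 33534)
j = -29726383 (j = 33534 + (-7 - 642 - 86*(-539)*(-642)) = 33534 + (-7 - 642 - 29759268) = 33534 - 29759917 = -29726383)
-j = -1*(-29726383) = 29726383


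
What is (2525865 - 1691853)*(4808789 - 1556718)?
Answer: 2712266238852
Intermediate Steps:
(2525865 - 1691853)*(4808789 - 1556718) = 834012*3252071 = 2712266238852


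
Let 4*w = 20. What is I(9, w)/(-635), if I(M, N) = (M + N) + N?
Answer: -19/635 ≈ -0.029921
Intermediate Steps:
w = 5 (w = (1/4)*20 = 5)
I(M, N) = M + 2*N
I(9, w)/(-635) = (9 + 2*5)/(-635) = (9 + 10)*(-1/635) = 19*(-1/635) = -19/635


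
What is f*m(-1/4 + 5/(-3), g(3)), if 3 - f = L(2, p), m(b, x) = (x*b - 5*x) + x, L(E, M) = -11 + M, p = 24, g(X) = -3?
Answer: -355/2 ≈ -177.50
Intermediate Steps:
m(b, x) = -4*x + b*x (m(b, x) = (b*x - 5*x) + x = (-5*x + b*x) + x = -4*x + b*x)
f = -10 (f = 3 - (-11 + 24) = 3 - 1*13 = 3 - 13 = -10)
f*m(-1/4 + 5/(-3), g(3)) = -(-30)*(-4 + (-1/4 + 5/(-3))) = -(-30)*(-4 + (-1*¼ + 5*(-⅓))) = -(-30)*(-4 + (-¼ - 5/3)) = -(-30)*(-4 - 23/12) = -(-30)*(-71)/12 = -10*71/4 = -355/2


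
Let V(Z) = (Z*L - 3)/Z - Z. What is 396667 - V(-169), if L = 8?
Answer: 67006807/169 ≈ 3.9649e+5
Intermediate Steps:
V(Z) = -Z + (-3 + 8*Z)/Z (V(Z) = (Z*8 - 3)/Z - Z = (8*Z - 3)/Z - Z = (-3 + 8*Z)/Z - Z = -Z + (-3 + 8*Z)/Z)
396667 - V(-169) = 396667 - (8 - 1*(-169) - 3/(-169)) = 396667 - (8 + 169 - 3*(-1/169)) = 396667 - (8 + 169 + 3/169) = 396667 - 1*29916/169 = 396667 - 29916/169 = 67006807/169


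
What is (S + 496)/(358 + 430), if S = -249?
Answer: 247/788 ≈ 0.31345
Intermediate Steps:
(S + 496)/(358 + 430) = (-249 + 496)/(358 + 430) = 247/788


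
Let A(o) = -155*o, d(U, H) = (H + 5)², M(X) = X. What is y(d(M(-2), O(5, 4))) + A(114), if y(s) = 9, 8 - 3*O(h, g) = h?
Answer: -17661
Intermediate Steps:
O(h, g) = 8/3 - h/3
d(U, H) = (5 + H)²
y(d(M(-2), O(5, 4))) + A(114) = 9 - 155*114 = 9 - 17670 = -17661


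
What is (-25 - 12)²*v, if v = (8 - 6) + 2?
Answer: 5476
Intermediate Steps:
v = 4 (v = 2 + 2 = 4)
(-25 - 12)²*v = (-25 - 12)²*4 = (-37)²*4 = 1369*4 = 5476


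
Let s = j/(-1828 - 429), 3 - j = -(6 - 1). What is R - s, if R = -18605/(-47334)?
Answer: 42370157/106832838 ≈ 0.39660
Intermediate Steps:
j = 8 (j = 3 - (-1)*(6 - 1) = 3 - (-1)*5 = 3 - 1*(-5) = 3 + 5 = 8)
R = 18605/47334 (R = -18605*(-1/47334) = 18605/47334 ≈ 0.39306)
s = -8/2257 (s = 8/(-1828 - 429) = 8/(-2257) = 8*(-1/2257) = -8/2257 ≈ -0.0035445)
R - s = 18605/47334 - 1*(-8/2257) = 18605/47334 + 8/2257 = 42370157/106832838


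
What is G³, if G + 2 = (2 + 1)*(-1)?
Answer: -125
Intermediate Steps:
G = -5 (G = -2 + (2 + 1)*(-1) = -2 + 3*(-1) = -2 - 3 = -5)
G³ = (-5)³ = -125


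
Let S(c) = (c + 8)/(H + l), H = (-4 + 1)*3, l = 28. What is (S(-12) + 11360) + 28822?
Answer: 763454/19 ≈ 40182.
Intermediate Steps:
H = -9 (H = -3*3 = -9)
S(c) = 8/19 + c/19 (S(c) = (c + 8)/(-9 + 28) = (8 + c)/19 = (8 + c)*(1/19) = 8/19 + c/19)
(S(-12) + 11360) + 28822 = ((8/19 + (1/19)*(-12)) + 11360) + 28822 = ((8/19 - 12/19) + 11360) + 28822 = (-4/19 + 11360) + 28822 = 215836/19 + 28822 = 763454/19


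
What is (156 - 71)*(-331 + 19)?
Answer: -26520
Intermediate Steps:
(156 - 71)*(-331 + 19) = 85*(-312) = -26520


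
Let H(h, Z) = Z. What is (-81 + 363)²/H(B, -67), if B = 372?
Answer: -79524/67 ≈ -1186.9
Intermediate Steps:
(-81 + 363)²/H(B, -67) = (-81 + 363)²/(-67) = 282²*(-1/67) = 79524*(-1/67) = -79524/67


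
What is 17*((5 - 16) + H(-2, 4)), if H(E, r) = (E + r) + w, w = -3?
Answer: -204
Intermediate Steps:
H(E, r) = -3 + E + r (H(E, r) = (E + r) - 3 = -3 + E + r)
17*((5 - 16) + H(-2, 4)) = 17*((5 - 16) + (-3 - 2 + 4)) = 17*(-11 - 1) = 17*(-12) = -204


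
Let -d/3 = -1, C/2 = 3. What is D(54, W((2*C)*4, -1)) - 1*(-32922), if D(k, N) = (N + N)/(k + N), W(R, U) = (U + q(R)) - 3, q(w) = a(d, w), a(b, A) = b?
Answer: 1744864/53 ≈ 32922.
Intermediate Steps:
C = 6 (C = 2*3 = 6)
d = 3 (d = -3*(-1) = 3)
q(w) = 3
W(R, U) = U (W(R, U) = (U + 3) - 3 = (3 + U) - 3 = U)
D(k, N) = 2*N/(N + k) (D(k, N) = (2*N)/(N + k) = 2*N/(N + k))
D(54, W((2*C)*4, -1)) - 1*(-32922) = 2*(-1)/(-1 + 54) - 1*(-32922) = 2*(-1)/53 + 32922 = 2*(-1)*(1/53) + 32922 = -2/53 + 32922 = 1744864/53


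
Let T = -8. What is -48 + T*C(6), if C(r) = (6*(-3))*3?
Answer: 384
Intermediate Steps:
C(r) = -54 (C(r) = -18*3 = -54)
-48 + T*C(6) = -48 - 8*(-54) = -48 + 432 = 384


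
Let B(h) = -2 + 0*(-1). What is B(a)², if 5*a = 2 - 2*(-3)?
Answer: 4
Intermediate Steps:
a = 8/5 (a = (2 - 2*(-3))/5 = (2 + 6)/5 = (⅕)*8 = 8/5 ≈ 1.6000)
B(h) = -2 (B(h) = -2 + 0 = -2)
B(a)² = (-2)² = 4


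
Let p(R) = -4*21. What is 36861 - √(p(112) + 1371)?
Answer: 36861 - 3*√143 ≈ 36825.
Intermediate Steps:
p(R) = -84
36861 - √(p(112) + 1371) = 36861 - √(-84 + 1371) = 36861 - √1287 = 36861 - 3*√143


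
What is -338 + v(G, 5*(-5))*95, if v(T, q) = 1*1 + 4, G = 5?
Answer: 137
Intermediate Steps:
v(T, q) = 5 (v(T, q) = 1 + 4 = 5)
-338 + v(G, 5*(-5))*95 = -338 + 5*95 = -338 + 475 = 137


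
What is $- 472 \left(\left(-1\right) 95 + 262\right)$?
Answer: $-78824$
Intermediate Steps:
$- 472 \left(\left(-1\right) 95 + 262\right) = - 472 \left(-95 + 262\right) = \left(-472\right) 167 = -78824$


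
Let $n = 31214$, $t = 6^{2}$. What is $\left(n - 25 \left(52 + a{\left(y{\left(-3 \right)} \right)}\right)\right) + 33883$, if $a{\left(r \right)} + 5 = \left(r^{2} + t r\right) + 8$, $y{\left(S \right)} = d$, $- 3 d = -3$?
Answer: $62797$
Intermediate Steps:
$d = 1$ ($d = \left(- \frac{1}{3}\right) \left(-3\right) = 1$)
$t = 36$
$y{\left(S \right)} = 1$
$a{\left(r \right)} = 3 + r^{2} + 36 r$ ($a{\left(r \right)} = -5 + \left(\left(r^{2} + 36 r\right) + 8\right) = -5 + \left(8 + r^{2} + 36 r\right) = 3 + r^{2} + 36 r$)
$\left(n - 25 \left(52 + a{\left(y{\left(-3 \right)} \right)}\right)\right) + 33883 = \left(31214 - 25 \left(52 + \left(3 + 1^{2} + 36 \cdot 1\right)\right)\right) + 33883 = \left(31214 - 25 \left(52 + \left(3 + 1 + 36\right)\right)\right) + 33883 = \left(31214 - 25 \left(52 + 40\right)\right) + 33883 = \left(31214 - 2300\right) + 33883 = 28914 + 33883 = 62797$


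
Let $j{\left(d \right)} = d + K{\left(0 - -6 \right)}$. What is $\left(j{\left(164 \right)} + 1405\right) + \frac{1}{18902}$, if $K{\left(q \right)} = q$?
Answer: $\frac{29770651}{18902} \approx 1575.0$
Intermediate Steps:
$j{\left(d \right)} = 6 + d$ ($j{\left(d \right)} = d + \left(0 - -6\right) = d + \left(0 + 6\right) = d + 6 = 6 + d$)
$\left(j{\left(164 \right)} + 1405\right) + \frac{1}{18902} = \left(\left(6 + 164\right) + 1405\right) + \frac{1}{18902} = \left(170 + 1405\right) + \frac{1}{18902} = 1575 + \frac{1}{18902} = \frac{29770651}{18902}$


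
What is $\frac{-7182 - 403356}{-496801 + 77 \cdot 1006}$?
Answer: $\frac{410538}{419339} \approx 0.97901$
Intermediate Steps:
$\frac{-7182 - 403356}{-496801 + 77 \cdot 1006} = - \frac{410538}{-496801 + 77462} = - \frac{410538}{-419339} = \left(-410538\right) \left(- \frac{1}{419339}\right) = \frac{410538}{419339}$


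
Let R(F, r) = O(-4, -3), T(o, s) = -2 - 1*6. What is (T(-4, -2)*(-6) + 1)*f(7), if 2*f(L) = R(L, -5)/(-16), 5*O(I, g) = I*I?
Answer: -49/10 ≈ -4.9000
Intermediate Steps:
T(o, s) = -8 (T(o, s) = -2 - 6 = -8)
O(I, g) = I**2/5 (O(I, g) = (I*I)/5 = I**2/5)
R(F, r) = 16/5 (R(F, r) = (1/5)*(-4)**2 = (1/5)*16 = 16/5)
f(L) = -1/10 (f(L) = ((16/5)/(-16))/2 = ((16/5)*(-1/16))/2 = (1/2)*(-1/5) = -1/10)
(T(-4, -2)*(-6) + 1)*f(7) = (-8*(-6) + 1)*(-1/10) = (48 + 1)*(-1/10) = 49*(-1/10) = -49/10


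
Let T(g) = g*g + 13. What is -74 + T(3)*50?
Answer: 1026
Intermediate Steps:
T(g) = 13 + g² (T(g) = g² + 13 = 13 + g²)
-74 + T(3)*50 = -74 + (13 + 3²)*50 = -74 + (13 + 9)*50 = -74 + 22*50 = -74 + 1100 = 1026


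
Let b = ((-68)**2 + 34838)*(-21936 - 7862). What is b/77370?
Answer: -195981446/12895 ≈ -15198.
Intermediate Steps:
b = -1175888676 (b = (4624 + 34838)*(-29798) = 39462*(-29798) = -1175888676)
b/77370 = -1175888676/77370 = -1175888676*1/77370 = -195981446/12895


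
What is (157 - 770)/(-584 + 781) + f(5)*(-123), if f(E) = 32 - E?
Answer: -654850/197 ≈ -3324.1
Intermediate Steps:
(157 - 770)/(-584 + 781) + f(5)*(-123) = (157 - 770)/(-584 + 781) + (32 - 1*5)*(-123) = -613/197 + (32 - 5)*(-123) = -613*1/197 + 27*(-123) = -613/197 - 3321 = -654850/197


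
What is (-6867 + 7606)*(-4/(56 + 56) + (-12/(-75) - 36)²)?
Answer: 16611406797/17500 ≈ 9.4922e+5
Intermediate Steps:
(-6867 + 7606)*(-4/(56 + 56) + (-12/(-75) - 36)²) = 739*(-4/112 + (-12*(-1/75) - 36)²) = 739*(-4*1/112 + (4/25 - 36)²) = 739*(-1/28 + (-896/25)²) = 739*(-1/28 + 802816/625) = 739*(22478223/17500) = 16611406797/17500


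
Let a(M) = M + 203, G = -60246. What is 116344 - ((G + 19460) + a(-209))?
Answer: 157136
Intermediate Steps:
a(M) = 203 + M
116344 - ((G + 19460) + a(-209)) = 116344 - ((-60246 + 19460) + (203 - 209)) = 116344 - (-40786 - 6) = 116344 - 1*(-40792) = 116344 + 40792 = 157136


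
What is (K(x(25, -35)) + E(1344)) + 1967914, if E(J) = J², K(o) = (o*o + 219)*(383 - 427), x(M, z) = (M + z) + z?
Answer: 3675514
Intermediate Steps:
x(M, z) = M + 2*z
K(o) = -9636 - 44*o² (K(o) = (o² + 219)*(-44) = (219 + o²)*(-44) = -9636 - 44*o²)
(K(x(25, -35)) + E(1344)) + 1967914 = ((-9636 - 44*(25 + 2*(-35))²) + 1344²) + 1967914 = ((-9636 - 44*(25 - 70)²) + 1806336) + 1967914 = ((-9636 - 44*(-45)²) + 1806336) + 1967914 = ((-9636 - 44*2025) + 1806336) + 1967914 = ((-9636 - 89100) + 1806336) + 1967914 = (-98736 + 1806336) + 1967914 = 1707600 + 1967914 = 3675514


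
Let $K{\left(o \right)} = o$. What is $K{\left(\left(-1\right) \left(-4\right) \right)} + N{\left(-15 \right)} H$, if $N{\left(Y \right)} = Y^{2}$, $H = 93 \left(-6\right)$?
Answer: $-125546$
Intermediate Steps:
$H = -558$
$K{\left(\left(-1\right) \left(-4\right) \right)} + N{\left(-15 \right)} H = \left(-1\right) \left(-4\right) + \left(-15\right)^{2} \left(-558\right) = 4 + 225 \left(-558\right) = 4 - 125550 = -125546$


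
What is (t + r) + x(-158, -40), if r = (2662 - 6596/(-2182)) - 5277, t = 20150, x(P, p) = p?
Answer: 19090343/1091 ≈ 17498.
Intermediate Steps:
r = -2849667/1091 (r = (2662 - 6596*(-1/2182)) - 5277 = (2662 + 3298/1091) - 5277 = 2907540/1091 - 5277 = -2849667/1091 ≈ -2612.0)
(t + r) + x(-158, -40) = (20150 - 2849667/1091) - 40 = 19133983/1091 - 40 = 19090343/1091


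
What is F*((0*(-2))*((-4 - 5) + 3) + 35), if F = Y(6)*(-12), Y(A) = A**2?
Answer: -15120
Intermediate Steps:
F = -432 (F = 6**2*(-12) = 36*(-12) = -432)
F*((0*(-2))*((-4 - 5) + 3) + 35) = -432*((0*(-2))*((-4 - 5) + 3) + 35) = -432*(0*(-9 + 3) + 35) = -432*(0*(-6) + 35) = -432*(0 + 35) = -432*35 = -15120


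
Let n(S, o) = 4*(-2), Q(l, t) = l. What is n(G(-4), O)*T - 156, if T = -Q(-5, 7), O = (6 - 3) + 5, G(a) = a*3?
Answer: -196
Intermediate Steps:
G(a) = 3*a
O = 8 (O = 3 + 5 = 8)
T = 5 (T = -1*(-5) = 5)
n(S, o) = -8
n(G(-4), O)*T - 156 = -8*5 - 156 = -40 - 156 = -196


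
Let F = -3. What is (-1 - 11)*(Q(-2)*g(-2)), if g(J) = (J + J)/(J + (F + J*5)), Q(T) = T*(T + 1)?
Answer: -32/5 ≈ -6.4000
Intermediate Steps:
Q(T) = T*(1 + T)
g(J) = 2*J/(-3 + 6*J) (g(J) = (J + J)/(J + (-3 + J*5)) = (2*J)/(J + (-3 + 5*J)) = (2*J)/(-3 + 6*J) = 2*J/(-3 + 6*J))
(-1 - 11)*(Q(-2)*g(-2)) = (-1 - 11)*((-2*(1 - 2))*((⅔)*(-2)/(-1 + 2*(-2)))) = -12*(-2*(-1))*(⅔)*(-2)/(-1 - 4) = -24*(⅔)*(-2)/(-5) = -24*(⅔)*(-2)*(-⅕) = -24*4/15 = -12*8/15 = -32/5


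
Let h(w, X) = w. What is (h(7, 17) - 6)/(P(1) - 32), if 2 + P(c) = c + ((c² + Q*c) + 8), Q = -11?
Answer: -1/35 ≈ -0.028571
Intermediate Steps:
P(c) = 6 + c² - 10*c (P(c) = -2 + (c + ((c² - 11*c) + 8)) = -2 + (c + (8 + c² - 11*c)) = -2 + (8 + c² - 10*c) = 6 + c² - 10*c)
(h(7, 17) - 6)/(P(1) - 32) = (7 - 6)/((6 + 1² - 10*1) - 32) = 1/((6 + 1 - 10) - 32) = 1/(-3 - 32) = 1/(-35) = 1*(-1/35) = -1/35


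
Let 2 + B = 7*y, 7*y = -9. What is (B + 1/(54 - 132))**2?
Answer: 737881/6084 ≈ 121.28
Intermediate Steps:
y = -9/7 (y = (1/7)*(-9) = -9/7 ≈ -1.2857)
B = -11 (B = -2 + 7*(-9/7) = -2 - 9 = -11)
(B + 1/(54 - 132))**2 = (-11 + 1/(54 - 132))**2 = (-11 + 1/(-78))**2 = (-11 - 1/78)**2 = (-859/78)**2 = 737881/6084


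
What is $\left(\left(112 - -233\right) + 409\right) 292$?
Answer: $220168$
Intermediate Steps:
$\left(\left(112 - -233\right) + 409\right) 292 = \left(\left(112 + 233\right) + 409\right) 292 = \left(345 + 409\right) 292 = 754 \cdot 292 = 220168$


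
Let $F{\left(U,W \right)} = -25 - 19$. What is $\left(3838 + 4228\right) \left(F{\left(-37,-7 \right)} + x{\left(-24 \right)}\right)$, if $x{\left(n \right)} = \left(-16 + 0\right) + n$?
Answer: $-677544$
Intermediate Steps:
$F{\left(U,W \right)} = -44$ ($F{\left(U,W \right)} = -25 - 19 = -44$)
$x{\left(n \right)} = -16 + n$
$\left(3838 + 4228\right) \left(F{\left(-37,-7 \right)} + x{\left(-24 \right)}\right) = \left(3838 + 4228\right) \left(-44 - 40\right) = 8066 \left(-44 - 40\right) = 8066 \left(-84\right) = -677544$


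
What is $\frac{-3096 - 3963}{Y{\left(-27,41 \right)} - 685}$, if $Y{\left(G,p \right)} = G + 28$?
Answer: $\frac{2353}{228} \approx 10.32$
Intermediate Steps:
$Y{\left(G,p \right)} = 28 + G$
$\frac{-3096 - 3963}{Y{\left(-27,41 \right)} - 685} = \frac{-3096 - 3963}{\left(28 - 27\right) - 685} = - \frac{7059}{1 - 685} = - \frac{7059}{-684} = \left(-7059\right) \left(- \frac{1}{684}\right) = \frac{2353}{228}$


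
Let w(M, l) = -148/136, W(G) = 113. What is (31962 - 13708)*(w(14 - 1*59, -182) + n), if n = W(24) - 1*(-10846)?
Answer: 3400437263/17 ≈ 2.0003e+8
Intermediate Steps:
w(M, l) = -37/34 (w(M, l) = -148*1/136 = -37/34)
n = 10959 (n = 113 - 1*(-10846) = 113 + 10846 = 10959)
(31962 - 13708)*(w(14 - 1*59, -182) + n) = (31962 - 13708)*(-37/34 + 10959) = 18254*(372569/34) = 3400437263/17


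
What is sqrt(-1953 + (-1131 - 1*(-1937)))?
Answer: I*sqrt(1147) ≈ 33.867*I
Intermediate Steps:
sqrt(-1953 + (-1131 - 1*(-1937))) = sqrt(-1953 + (-1131 + 1937)) = sqrt(-1953 + 806) = sqrt(-1147) = I*sqrt(1147)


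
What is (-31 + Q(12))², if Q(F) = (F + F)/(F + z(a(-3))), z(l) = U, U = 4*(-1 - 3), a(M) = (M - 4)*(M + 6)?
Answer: 1369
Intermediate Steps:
a(M) = (-4 + M)*(6 + M)
U = -16 (U = 4*(-4) = -16)
z(l) = -16
Q(F) = 2*F/(-16 + F) (Q(F) = (F + F)/(F - 16) = (2*F)/(-16 + F) = 2*F/(-16 + F))
(-31 + Q(12))² = (-31 + 2*12/(-16 + 12))² = (-31 + 2*12/(-4))² = (-31 + 2*12*(-¼))² = (-31 - 6)² = (-37)² = 1369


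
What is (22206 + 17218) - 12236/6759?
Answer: 266454580/6759 ≈ 39422.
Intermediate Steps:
(22206 + 17218) - 12236/6759 = 39424 - 12236*1/6759 = 39424 - 12236/6759 = 266454580/6759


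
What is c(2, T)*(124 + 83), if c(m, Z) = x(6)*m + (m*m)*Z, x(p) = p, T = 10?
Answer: 10764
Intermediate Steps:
c(m, Z) = 6*m + Z*m² (c(m, Z) = 6*m + (m*m)*Z = 6*m + m²*Z = 6*m + Z*m²)
c(2, T)*(124 + 83) = (2*(6 + 10*2))*(124 + 83) = (2*(6 + 20))*207 = (2*26)*207 = 52*207 = 10764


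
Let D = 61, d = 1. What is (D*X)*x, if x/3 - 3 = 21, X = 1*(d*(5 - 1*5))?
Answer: 0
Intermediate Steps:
X = 0 (X = 1*(1*(5 - 1*5)) = 1*(1*(5 - 5)) = 1*(1*0) = 1*0 = 0)
x = 72 (x = 9 + 3*21 = 9 + 63 = 72)
(D*X)*x = (61*0)*72 = 0*72 = 0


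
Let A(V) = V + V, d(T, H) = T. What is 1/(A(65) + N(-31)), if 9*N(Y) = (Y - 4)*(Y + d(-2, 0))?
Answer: 3/775 ≈ 0.0038710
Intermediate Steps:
A(V) = 2*V
N(Y) = (-4 + Y)*(-2 + Y)/9 (N(Y) = ((Y - 4)*(Y - 2))/9 = ((-4 + Y)*(-2 + Y))/9 = (-4 + Y)*(-2 + Y)/9)
1/(A(65) + N(-31)) = 1/(2*65 + (8/9 - ⅔*(-31) + (⅑)*(-31)²)) = 1/(130 + (8/9 + 62/3 + (⅑)*961)) = 1/(130 + (8/9 + 62/3 + 961/9)) = 1/(130 + 385/3) = 1/(775/3) = 3/775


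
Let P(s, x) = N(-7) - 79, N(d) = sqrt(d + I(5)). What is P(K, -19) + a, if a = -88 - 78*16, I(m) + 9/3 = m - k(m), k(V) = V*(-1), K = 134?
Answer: -1415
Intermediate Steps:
k(V) = -V
I(m) = -3 + 2*m (I(m) = -3 + (m - (-1)*m) = -3 + (m + m) = -3 + 2*m)
N(d) = sqrt(7 + d) (N(d) = sqrt(d + (-3 + 2*5)) = sqrt(d + (-3 + 10)) = sqrt(d + 7) = sqrt(7 + d))
a = -1336 (a = -88 - 1248 = -1336)
P(s, x) = -79 (P(s, x) = sqrt(7 - 7) - 79 = sqrt(0) - 79 = 0 - 79 = -79)
P(K, -19) + a = -79 - 1336 = -1415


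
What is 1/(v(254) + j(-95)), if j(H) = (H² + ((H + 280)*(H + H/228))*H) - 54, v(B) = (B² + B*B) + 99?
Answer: 12/21780599 ≈ 5.5095e-7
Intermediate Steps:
v(B) = 99 + 2*B² (v(B) = (B² + B²) + 99 = 2*B² + 99 = 99 + 2*B²)
j(H) = -54 + H² + 229*H²*(280 + H)/228 (j(H) = (H² + ((280 + H)*(H + H*(1/228)))*H) - 54 = (H² + ((280 + H)*(H + H/228))*H) - 54 = (H² + ((280 + H)*(229*H/228))*H) - 54 = (H² + (229*H*(280 + H)/228)*H) - 54 = (H² + 229*H²*(280 + H)/228) - 54 = -54 + H² + 229*H²*(280 + H)/228)
1/(v(254) + j(-95)) = 1/((99 + 2*254²) + (-54 + (229/228)*(-95)³ + (16087/57)*(-95)²)) = 1/((99 + 2*64516) + (-54 + (229/228)*(-857375) + (16087/57)*9025)) = 1/((99 + 129032) + (-54 - 10333625/12 + 7641325/3)) = 1/(129131 + 20231027/12) = 1/(21780599/12) = 12/21780599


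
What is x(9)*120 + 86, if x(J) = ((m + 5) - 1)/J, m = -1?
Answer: 126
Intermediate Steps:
x(J) = 3/J (x(J) = ((-1 + 5) - 1)/J = (4 - 1)/J = 3/J)
x(9)*120 + 86 = (3/9)*120 + 86 = (3*(1/9))*120 + 86 = (1/3)*120 + 86 = 40 + 86 = 126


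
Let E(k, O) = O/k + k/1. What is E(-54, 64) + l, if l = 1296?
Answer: 33502/27 ≈ 1240.8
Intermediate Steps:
E(k, O) = k + O/k (E(k, O) = O/k + k*1 = O/k + k = k + O/k)
E(-54, 64) + l = (-54 + 64/(-54)) + 1296 = (-54 + 64*(-1/54)) + 1296 = (-54 - 32/27) + 1296 = -1490/27 + 1296 = 33502/27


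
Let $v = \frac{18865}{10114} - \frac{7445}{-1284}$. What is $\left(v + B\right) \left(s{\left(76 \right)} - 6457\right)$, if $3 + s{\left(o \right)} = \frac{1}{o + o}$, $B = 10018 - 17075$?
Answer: $\frac{44945051428593299}{986964576} \approx 4.5539 \cdot 10^{7}$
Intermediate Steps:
$v = \frac{49760695}{6493188}$ ($v = 18865 \cdot \frac{1}{10114} - - \frac{7445}{1284} = \frac{18865}{10114} + \frac{7445}{1284} = \frac{49760695}{6493188} \approx 7.6635$)
$B = -7057$
$s{\left(o \right)} = -3 + \frac{1}{2 o}$ ($s{\left(o \right)} = -3 + \frac{1}{o + o} = -3 + \frac{1}{2 o}$)
$\left(v + B\right) \left(s{\left(76 \right)} - 6457\right) = \left(\frac{49760695}{6493188} - 7057\right) \left(\left(-3 + \frac{1}{2 \cdot 76}\right) - 6457\right) = - \frac{45772667021 \left(\left(-3 + \frac{1}{2} \cdot \frac{1}{76}\right) - 6457\right)}{6493188} = - \frac{45772667021 \left(\left(-3 + \frac{1}{152}\right) - 6457\right)}{6493188} = - \frac{45772667021 \left(- \frac{455}{152} - 6457\right)}{6493188} = \left(- \frac{45772667021}{6493188}\right) \left(- \frac{981919}{152}\right) = \frac{44945051428593299}{986964576}$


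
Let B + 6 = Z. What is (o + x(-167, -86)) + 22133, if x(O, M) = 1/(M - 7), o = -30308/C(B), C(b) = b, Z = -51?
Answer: 40048540/1767 ≈ 22665.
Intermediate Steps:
B = -57 (B = -6 - 51 = -57)
o = 30308/57 (o = -30308/(-57) = -30308*(-1/57) = 30308/57 ≈ 531.72)
x(O, M) = 1/(-7 + M)
(o + x(-167, -86)) + 22133 = (30308/57 + 1/(-7 - 86)) + 22133 = (30308/57 + 1/(-93)) + 22133 = (30308/57 - 1/93) + 22133 = 939529/1767 + 22133 = 40048540/1767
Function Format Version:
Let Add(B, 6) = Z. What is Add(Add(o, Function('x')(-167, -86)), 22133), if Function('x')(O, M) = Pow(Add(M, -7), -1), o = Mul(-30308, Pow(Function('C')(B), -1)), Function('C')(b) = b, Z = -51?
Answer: Rational(40048540, 1767) ≈ 22665.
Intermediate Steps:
B = -57 (B = Add(-6, -51) = -57)
o = Rational(30308, 57) (o = Mul(-30308, Pow(-57, -1)) = Mul(-30308, Rational(-1, 57)) = Rational(30308, 57) ≈ 531.72)
Function('x')(O, M) = Pow(Add(-7, M), -1)
Add(Add(o, Function('x')(-167, -86)), 22133) = Add(Add(Rational(30308, 57), Pow(Add(-7, -86), -1)), 22133) = Add(Add(Rational(30308, 57), Pow(-93, -1)), 22133) = Add(Add(Rational(30308, 57), Rational(-1, 93)), 22133) = Add(Rational(939529, 1767), 22133) = Rational(40048540, 1767)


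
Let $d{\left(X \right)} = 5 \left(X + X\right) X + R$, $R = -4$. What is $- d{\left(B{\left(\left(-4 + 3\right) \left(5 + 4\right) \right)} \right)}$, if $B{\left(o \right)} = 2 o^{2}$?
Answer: $-262436$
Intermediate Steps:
$d{\left(X \right)} = -4 + 10 X^{2}$ ($d{\left(X \right)} = 5 \left(X + X\right) X - 4 = 5 \cdot 2 X X - 4 = 10 X X - 4 = 10 X^{2} - 4 = -4 + 10 X^{2}$)
$- d{\left(B{\left(\left(-4 + 3\right) \left(5 + 4\right) \right)} \right)} = - (-4 + 10 \left(2 \left(\left(-4 + 3\right) \left(5 + 4\right)\right)^{2}\right)^{2}) = - (-4 + 10 \left(2 \left(\left(-1\right) 9\right)^{2}\right)^{2}) = - (-4 + 10 \left(2 \left(-9\right)^{2}\right)^{2}) = - (-4 + 10 \left(2 \cdot 81\right)^{2}) = - (-4 + 10 \cdot 162^{2}) = - (-4 + 10 \cdot 26244) = - (-4 + 262440) = \left(-1\right) 262436 = -262436$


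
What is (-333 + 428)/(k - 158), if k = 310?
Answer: 5/8 ≈ 0.62500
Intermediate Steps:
(-333 + 428)/(k - 158) = (-333 + 428)/(310 - 158) = 95/152 = 95*(1/152) = 5/8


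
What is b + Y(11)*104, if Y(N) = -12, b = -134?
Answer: -1382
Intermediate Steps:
b + Y(11)*104 = -134 - 12*104 = -134 - 1248 = -1382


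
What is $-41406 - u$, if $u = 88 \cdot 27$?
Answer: $-43782$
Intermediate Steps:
$u = 2376$
$-41406 - u = -41406 - 2376 = -43782$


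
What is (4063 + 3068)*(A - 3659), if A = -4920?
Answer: -61176849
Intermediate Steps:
(4063 + 3068)*(A - 3659) = (4063 + 3068)*(-4920 - 3659) = 7131*(-8579) = -61176849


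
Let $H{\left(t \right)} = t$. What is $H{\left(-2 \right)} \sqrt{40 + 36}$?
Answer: $- 4 \sqrt{19} \approx -17.436$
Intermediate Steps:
$H{\left(-2 \right)} \sqrt{40 + 36} = - 2 \sqrt{40 + 36} = - 2 \sqrt{76} = - 2 \cdot 2 \sqrt{19} = - 4 \sqrt{19}$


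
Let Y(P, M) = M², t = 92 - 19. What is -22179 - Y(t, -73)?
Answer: -27508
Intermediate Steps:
t = 73
-22179 - Y(t, -73) = -22179 - 1*(-73)² = -22179 - 1*5329 = -22179 - 5329 = -27508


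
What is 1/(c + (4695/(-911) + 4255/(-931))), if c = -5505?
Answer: -848141/4677263555 ≈ -0.00018133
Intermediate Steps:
1/(c + (4695/(-911) + 4255/(-931))) = 1/(-5505 + (4695/(-911) + 4255/(-931))) = 1/(-5505 + (4695*(-1/911) + 4255*(-1/931))) = 1/(-5505 + (-4695/911 - 4255/931)) = 1/(-5505 - 8247350/848141) = 1/(-4677263555/848141) = -848141/4677263555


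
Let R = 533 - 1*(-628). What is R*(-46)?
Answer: -53406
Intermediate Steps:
R = 1161 (R = 533 + 628 = 1161)
R*(-46) = 1161*(-46) = -53406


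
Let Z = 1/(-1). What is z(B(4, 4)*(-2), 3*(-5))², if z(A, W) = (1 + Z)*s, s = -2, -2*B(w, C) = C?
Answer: 0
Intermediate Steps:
B(w, C) = -C/2
Z = -1
z(A, W) = 0 (z(A, W) = (1 - 1)*(-2) = 0*(-2) = 0)
z(B(4, 4)*(-2), 3*(-5))² = 0² = 0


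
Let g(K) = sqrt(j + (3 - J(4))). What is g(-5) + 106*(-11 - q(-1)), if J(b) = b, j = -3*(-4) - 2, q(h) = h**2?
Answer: -1269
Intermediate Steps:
j = 10 (j = 12 - 2 = 10)
g(K) = 3 (g(K) = sqrt(10 + (3 - 1*4)) = sqrt(10 + (3 - 4)) = sqrt(10 - 1) = sqrt(9) = 3)
g(-5) + 106*(-11 - q(-1)) = 3 + 106*(-11 - 1*(-1)**2) = 3 + 106*(-11 - 1*1) = 3 + 106*(-11 - 1) = 3 + 106*(-12) = 3 - 1272 = -1269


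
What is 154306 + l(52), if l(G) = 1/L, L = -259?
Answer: 39965253/259 ≈ 1.5431e+5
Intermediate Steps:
l(G) = -1/259 (l(G) = 1/(-259) = -1/259)
154306 + l(52) = 154306 - 1/259 = 39965253/259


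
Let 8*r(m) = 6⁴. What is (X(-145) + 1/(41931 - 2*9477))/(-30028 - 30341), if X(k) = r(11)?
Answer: -3722275/1387098513 ≈ -0.0026835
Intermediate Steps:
r(m) = 162 (r(m) = (⅛)*6⁴ = (⅛)*1296 = 162)
X(k) = 162
(X(-145) + 1/(41931 - 2*9477))/(-30028 - 30341) = (162 + 1/(41931 - 2*9477))/(-30028 - 30341) = (162 + 1/(41931 - 18954))/(-60369) = (162 + 1/22977)*(-1/60369) = (3722275/22977)*(-1/60369) = -3722275/1387098513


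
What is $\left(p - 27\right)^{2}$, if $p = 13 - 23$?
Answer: $1369$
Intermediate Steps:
$p = -10$
$\left(p - 27\right)^{2} = \left(-10 - 27\right)^{2} = \left(-37\right)^{2} = 1369$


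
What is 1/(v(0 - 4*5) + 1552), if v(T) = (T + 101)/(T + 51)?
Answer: 31/48193 ≈ 0.00064325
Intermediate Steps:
v(T) = (101 + T)/(51 + T)
1/(v(0 - 4*5) + 1552) = 1/((101 + (0 - 4*5))/(51 + (0 - 4*5)) + 1552) = 1/((101 + (0 - 20))/(51 + (0 - 20)) + 1552) = 1/((101 - 20)/(51 - 20) + 1552) = 1/(81/31 + 1552) = 1/(48193/31) = 31/48193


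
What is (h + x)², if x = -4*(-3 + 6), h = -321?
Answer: 110889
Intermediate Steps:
x = -12 (x = -4*3 = -12)
(h + x)² = (-321 - 12)² = (-333)² = 110889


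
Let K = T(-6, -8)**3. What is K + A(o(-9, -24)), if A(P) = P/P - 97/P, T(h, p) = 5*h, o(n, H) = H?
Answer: -647879/24 ≈ -26995.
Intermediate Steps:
K = -27000 (K = (5*(-6))**3 = (-30)**3 = -27000)
A(P) = 1 - 97/P
K + A(o(-9, -24)) = -27000 + (-97 - 24)/(-24) = -27000 - 1/24*(-121) = -27000 + 121/24 = -647879/24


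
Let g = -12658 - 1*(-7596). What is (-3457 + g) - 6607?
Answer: -15126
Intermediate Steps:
g = -5062 (g = -12658 + 7596 = -5062)
(-3457 + g) - 6607 = (-3457 - 5062) - 6607 = -8519 - 6607 = -15126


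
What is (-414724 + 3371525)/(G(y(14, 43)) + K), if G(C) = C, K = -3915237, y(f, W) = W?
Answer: -2956801/3915194 ≈ -0.75521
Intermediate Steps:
(-414724 + 3371525)/(G(y(14, 43)) + K) = (-414724 + 3371525)/(43 - 3915237) = 2956801/(-3915194) = 2956801*(-1/3915194) = -2956801/3915194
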